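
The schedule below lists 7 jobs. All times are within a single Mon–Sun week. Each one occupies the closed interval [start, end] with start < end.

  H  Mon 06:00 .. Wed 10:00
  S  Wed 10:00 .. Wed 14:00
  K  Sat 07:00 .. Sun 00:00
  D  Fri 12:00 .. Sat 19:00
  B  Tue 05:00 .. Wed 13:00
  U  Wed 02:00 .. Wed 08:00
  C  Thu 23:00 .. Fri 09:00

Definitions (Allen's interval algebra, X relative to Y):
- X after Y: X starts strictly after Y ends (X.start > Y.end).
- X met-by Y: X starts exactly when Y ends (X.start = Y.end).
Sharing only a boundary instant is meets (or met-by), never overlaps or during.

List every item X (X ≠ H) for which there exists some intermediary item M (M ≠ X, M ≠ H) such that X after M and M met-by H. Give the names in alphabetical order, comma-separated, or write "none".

Target H = [Mon 06:00, Wed 10:00].
Intermediaries M with M met-by H: S.
Via S — items with X after S: C, D, K.
Union: C, D, K.

C, D, K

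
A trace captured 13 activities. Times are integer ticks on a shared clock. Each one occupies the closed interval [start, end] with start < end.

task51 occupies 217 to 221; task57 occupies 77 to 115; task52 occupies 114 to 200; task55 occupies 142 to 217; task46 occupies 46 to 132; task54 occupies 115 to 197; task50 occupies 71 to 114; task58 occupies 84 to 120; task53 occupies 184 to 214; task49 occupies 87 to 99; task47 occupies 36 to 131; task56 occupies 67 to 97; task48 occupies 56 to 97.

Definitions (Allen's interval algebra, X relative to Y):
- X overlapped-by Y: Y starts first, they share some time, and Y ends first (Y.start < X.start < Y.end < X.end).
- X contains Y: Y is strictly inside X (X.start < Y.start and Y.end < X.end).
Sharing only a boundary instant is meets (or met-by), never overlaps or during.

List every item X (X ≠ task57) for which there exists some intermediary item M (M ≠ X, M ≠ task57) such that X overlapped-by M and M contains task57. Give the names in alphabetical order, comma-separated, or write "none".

Target task57 = [77, 115].
Intermediaries M with M contains task57: task46, task47.
Via task46 — items with X overlapped-by task46: task52, task54.
Via task47 — items with X overlapped-by task47: task46, task52, task54.
Union: task46, task52, task54.

task46, task52, task54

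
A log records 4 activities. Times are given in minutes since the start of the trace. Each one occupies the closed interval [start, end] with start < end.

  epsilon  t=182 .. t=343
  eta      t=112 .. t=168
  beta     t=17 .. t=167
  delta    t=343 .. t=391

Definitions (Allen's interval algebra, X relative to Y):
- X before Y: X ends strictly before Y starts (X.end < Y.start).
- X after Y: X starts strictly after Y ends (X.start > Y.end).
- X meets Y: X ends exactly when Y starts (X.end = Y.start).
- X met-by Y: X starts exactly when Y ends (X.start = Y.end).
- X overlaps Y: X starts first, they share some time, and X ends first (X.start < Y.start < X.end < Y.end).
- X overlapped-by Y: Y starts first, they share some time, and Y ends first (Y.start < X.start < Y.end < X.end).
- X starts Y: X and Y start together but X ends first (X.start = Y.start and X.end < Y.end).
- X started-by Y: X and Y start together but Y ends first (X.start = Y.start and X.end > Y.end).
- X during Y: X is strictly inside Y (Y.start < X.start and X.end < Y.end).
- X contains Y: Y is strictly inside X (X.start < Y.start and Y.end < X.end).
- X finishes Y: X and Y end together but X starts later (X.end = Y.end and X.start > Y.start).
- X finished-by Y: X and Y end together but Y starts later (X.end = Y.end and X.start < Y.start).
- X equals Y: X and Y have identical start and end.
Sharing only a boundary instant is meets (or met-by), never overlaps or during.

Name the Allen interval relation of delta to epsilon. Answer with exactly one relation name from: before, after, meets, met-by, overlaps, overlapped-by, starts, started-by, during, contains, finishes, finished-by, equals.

met-by

delta = [t=343, t=391]; epsilon = [t=182, t=343].
Compare endpoints: delta.start > epsilon.start, delta.start = epsilon.end, delta.end > epsilon.start, delta.end > epsilon.end.
That pattern is 'met-by'.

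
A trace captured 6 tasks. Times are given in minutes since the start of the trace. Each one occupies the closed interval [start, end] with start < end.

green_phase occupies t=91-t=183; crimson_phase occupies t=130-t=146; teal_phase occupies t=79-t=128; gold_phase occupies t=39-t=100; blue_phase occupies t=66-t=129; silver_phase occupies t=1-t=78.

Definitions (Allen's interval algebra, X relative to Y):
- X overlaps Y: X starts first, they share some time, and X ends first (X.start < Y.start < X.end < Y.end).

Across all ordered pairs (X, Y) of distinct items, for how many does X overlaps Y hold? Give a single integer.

7

Checking all 30 ordered pairs for relation 'overlaps'; matching pairs in alphabetical order:
(blue_phase, green_phase): blue_phase overlaps green_phase ✓
(gold_phase, blue_phase): gold_phase overlaps blue_phase ✓
(gold_phase, green_phase): gold_phase overlaps green_phase ✓
(gold_phase, teal_phase): gold_phase overlaps teal_phase ✓
(silver_phase, blue_phase): silver_phase overlaps blue_phase ✓
(silver_phase, gold_phase): silver_phase overlaps gold_phase ✓
(teal_phase, green_phase): teal_phase overlaps green_phase ✓
Count: 7.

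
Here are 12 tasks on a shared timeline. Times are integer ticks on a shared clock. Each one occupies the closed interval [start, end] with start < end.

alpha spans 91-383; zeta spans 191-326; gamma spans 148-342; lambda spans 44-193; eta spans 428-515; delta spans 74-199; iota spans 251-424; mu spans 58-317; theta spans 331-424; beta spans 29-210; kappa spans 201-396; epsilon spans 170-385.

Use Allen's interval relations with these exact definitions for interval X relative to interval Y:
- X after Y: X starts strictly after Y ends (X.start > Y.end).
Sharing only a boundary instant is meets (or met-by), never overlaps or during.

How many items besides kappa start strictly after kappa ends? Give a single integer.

1

Target kappa = [201, 396].
alpha [91, 383] → overlaps → no.
beta [29, 210] → overlaps → no.
delta [74, 199] → before → no.
epsilon [170, 385] → overlaps → no.
eta [428, 515] → after → counts.
gamma [148, 342] → overlaps → no.
iota [251, 424] → overlapped-by → no.
lambda [44, 193] → before → no.
mu [58, 317] → overlaps → no.
theta [331, 424] → overlapped-by → no.
zeta [191, 326] → overlaps → no.
Total: 1.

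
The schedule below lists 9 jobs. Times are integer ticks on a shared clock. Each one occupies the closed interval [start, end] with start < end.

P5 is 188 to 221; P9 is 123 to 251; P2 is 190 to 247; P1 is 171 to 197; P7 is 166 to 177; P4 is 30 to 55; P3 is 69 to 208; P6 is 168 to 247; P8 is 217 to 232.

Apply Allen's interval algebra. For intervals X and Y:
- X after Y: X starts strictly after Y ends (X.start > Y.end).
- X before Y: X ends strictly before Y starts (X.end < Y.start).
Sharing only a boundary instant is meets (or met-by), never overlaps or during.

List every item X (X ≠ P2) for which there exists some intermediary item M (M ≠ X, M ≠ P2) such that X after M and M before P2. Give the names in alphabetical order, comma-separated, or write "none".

P1, P3, P5, P6, P7, P8, P9

Target P2 = [190, 247].
Intermediaries M with M before P2: P4, P7.
Via P4 — items with X after P4: P1, P3, P5, P6, P7, P8, P9.
Via P7 — items with X after P7: P5, P8.
Union: P1, P3, P5, P6, P7, P8, P9.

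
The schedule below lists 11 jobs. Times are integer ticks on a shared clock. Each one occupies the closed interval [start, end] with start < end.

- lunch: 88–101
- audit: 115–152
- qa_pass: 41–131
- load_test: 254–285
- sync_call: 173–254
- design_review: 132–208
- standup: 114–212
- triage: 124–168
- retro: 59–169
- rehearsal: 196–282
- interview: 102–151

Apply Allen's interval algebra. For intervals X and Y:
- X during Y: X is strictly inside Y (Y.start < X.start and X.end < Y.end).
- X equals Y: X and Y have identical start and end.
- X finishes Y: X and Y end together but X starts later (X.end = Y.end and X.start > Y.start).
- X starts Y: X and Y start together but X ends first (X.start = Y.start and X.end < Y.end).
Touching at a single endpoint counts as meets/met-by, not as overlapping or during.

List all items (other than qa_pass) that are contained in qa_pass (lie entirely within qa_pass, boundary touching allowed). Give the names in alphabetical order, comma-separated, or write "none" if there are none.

lunch

Target qa_pass = [41, 131].
audit [115, 152] → overlapped-by → no.
design_review [132, 208] → after → no.
interview [102, 151] → overlapped-by → no.
load_test [254, 285] → after → no.
lunch [88, 101] → during → yes.
rehearsal [196, 282] → after → no.
retro [59, 169] → overlapped-by → no.
standup [114, 212] → overlapped-by → no.
sync_call [173, 254] → after → no.
triage [124, 168] → overlapped-by → no.
Result: lunch.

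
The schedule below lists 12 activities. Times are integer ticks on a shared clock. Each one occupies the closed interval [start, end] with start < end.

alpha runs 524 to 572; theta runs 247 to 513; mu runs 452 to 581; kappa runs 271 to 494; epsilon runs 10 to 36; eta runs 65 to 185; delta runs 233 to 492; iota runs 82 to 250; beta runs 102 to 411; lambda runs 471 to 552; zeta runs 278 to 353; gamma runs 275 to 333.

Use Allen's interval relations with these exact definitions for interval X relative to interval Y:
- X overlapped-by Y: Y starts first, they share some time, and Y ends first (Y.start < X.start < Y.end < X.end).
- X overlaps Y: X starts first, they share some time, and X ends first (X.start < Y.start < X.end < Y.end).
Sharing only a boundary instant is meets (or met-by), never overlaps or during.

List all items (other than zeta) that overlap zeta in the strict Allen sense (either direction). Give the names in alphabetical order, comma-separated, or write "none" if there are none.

gamma

Target zeta = [278, 353].
alpha [524, 572] → after → no.
beta [102, 411] → contains → no.
delta [233, 492] → contains → no.
epsilon [10, 36] → before → no.
eta [65, 185] → before → no.
gamma [275, 333] → overlaps → yes.
iota [82, 250] → before → no.
kappa [271, 494] → contains → no.
lambda [471, 552] → after → no.
mu [452, 581] → after → no.
theta [247, 513] → contains → no.
Result: gamma.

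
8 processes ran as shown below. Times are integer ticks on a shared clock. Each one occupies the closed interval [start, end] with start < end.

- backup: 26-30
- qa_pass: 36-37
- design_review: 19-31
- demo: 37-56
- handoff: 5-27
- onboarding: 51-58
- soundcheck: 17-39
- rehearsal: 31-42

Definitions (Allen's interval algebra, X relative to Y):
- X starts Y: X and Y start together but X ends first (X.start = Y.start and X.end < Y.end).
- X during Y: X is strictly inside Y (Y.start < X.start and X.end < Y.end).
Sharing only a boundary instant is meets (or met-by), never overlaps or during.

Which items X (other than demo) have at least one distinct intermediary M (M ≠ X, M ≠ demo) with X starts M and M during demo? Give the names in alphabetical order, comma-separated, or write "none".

none

Target demo = [37, 56].
Intermediaries M with M during demo: none.
Union: none.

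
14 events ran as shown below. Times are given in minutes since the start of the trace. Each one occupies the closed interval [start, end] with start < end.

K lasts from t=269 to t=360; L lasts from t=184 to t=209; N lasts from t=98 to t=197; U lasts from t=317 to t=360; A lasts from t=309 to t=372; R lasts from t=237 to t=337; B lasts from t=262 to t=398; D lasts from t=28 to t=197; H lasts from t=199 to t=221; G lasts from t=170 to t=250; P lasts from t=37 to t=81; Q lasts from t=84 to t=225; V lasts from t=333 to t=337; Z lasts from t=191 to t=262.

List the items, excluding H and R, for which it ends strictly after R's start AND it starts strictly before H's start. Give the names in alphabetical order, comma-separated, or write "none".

G, Z

Conditions: its end is strictly after R's start (X.end > t=237) AND its start is strictly before H's start (X.start < t=199).
A: end t=372 > t=237? ✓; start t=309 < t=199? ✗ → no.
B: end t=398 > t=237? ✓; start t=262 < t=199? ✗ → no.
D: end t=197 > t=237? ✗; start t=28 < t=199? ✓ → no.
G: end t=250 > t=237? ✓; start t=170 < t=199? ✓ → yes.
K: end t=360 > t=237? ✓; start t=269 < t=199? ✗ → no.
L: end t=209 > t=237? ✗; start t=184 < t=199? ✓ → no.
N: end t=197 > t=237? ✗; start t=98 < t=199? ✓ → no.
P: end t=81 > t=237? ✗; start t=37 < t=199? ✓ → no.
Q: end t=225 > t=237? ✗; start t=84 < t=199? ✓ → no.
U: end t=360 > t=237? ✓; start t=317 < t=199? ✗ → no.
V: end t=337 > t=237? ✓; start t=333 < t=199? ✗ → no.
Z: end t=262 > t=237? ✓; start t=191 < t=199? ✓ → yes.
Result: G, Z.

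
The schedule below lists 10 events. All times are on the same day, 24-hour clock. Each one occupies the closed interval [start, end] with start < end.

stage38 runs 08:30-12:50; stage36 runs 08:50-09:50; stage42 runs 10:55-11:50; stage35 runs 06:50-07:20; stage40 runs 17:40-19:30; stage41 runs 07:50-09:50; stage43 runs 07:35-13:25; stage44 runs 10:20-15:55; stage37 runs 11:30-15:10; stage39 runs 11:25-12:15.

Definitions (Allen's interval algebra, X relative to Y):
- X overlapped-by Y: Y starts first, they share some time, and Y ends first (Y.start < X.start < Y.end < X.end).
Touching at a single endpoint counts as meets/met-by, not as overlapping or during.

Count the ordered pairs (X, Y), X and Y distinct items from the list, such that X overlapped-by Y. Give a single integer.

Checking all 90 ordered pairs for relation 'overlapped-by'; matching pairs in alphabetical order:
(stage37, stage38): stage37 overlapped-by stage38 ✓
(stage37, stage39): stage37 overlapped-by stage39 ✓
(stage37, stage42): stage37 overlapped-by stage42 ✓
(stage37, stage43): stage37 overlapped-by stage43 ✓
(stage38, stage41): stage38 overlapped-by stage41 ✓
(stage39, stage42): stage39 overlapped-by stage42 ✓
(stage44, stage38): stage44 overlapped-by stage38 ✓
(stage44, stage43): stage44 overlapped-by stage43 ✓
Count: 8.

8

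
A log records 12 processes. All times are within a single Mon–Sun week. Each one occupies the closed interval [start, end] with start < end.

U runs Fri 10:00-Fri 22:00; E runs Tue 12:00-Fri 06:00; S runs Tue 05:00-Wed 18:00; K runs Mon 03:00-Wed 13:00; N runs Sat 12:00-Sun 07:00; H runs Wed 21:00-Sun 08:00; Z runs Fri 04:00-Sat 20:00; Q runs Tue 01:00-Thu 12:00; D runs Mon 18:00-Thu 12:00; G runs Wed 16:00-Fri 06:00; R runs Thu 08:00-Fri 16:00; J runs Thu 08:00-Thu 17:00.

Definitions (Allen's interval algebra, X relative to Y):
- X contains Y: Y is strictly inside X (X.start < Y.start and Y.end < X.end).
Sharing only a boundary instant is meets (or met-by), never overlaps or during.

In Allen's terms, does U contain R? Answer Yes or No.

U = [Fri 10:00, Fri 22:00], R = [Thu 08:00, Fri 16:00].
Actual relation of U to R: overlapped-by.
Asked whether 'contains' holds → No.

No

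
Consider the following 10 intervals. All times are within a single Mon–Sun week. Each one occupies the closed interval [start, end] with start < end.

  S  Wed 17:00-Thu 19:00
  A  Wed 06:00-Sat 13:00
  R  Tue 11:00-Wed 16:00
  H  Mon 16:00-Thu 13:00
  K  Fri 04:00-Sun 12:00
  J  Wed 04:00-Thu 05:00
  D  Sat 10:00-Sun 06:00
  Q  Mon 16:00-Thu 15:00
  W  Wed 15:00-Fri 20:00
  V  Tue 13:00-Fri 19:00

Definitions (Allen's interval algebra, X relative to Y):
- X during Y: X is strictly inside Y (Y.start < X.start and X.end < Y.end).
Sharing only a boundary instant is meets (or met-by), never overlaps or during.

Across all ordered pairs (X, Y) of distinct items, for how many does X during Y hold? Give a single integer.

Checking all 90 ordered pairs for relation 'during'; matching pairs in alphabetical order:
(D, K): D during K ✓
(J, H): J during H ✓
(J, Q): J during Q ✓
(J, V): J during V ✓
(R, H): R during H ✓
(R, Q): R during Q ✓
(S, A): S during A ✓
(S, V): S during V ✓
(S, W): S during W ✓
(W, A): W during A ✓
Count: 10.

10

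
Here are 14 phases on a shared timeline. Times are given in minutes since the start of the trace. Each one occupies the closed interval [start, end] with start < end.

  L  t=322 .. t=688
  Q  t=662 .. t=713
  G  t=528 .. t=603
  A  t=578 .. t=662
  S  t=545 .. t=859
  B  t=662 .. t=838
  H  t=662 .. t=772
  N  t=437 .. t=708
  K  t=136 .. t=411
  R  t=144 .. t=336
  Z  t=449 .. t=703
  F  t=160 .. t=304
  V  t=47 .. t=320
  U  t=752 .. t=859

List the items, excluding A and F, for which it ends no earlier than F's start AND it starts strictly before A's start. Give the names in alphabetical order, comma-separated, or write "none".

G, K, L, N, R, S, V, Z

Conditions: its end is no earlier than F's start (X.end >= t=160) AND its start is strictly before A's start (X.start < t=578).
B: end t=838 >= t=160? ✓; start t=662 < t=578? ✗ → no.
G: end t=603 >= t=160? ✓; start t=528 < t=578? ✓ → yes.
H: end t=772 >= t=160? ✓; start t=662 < t=578? ✗ → no.
K: end t=411 >= t=160? ✓; start t=136 < t=578? ✓ → yes.
L: end t=688 >= t=160? ✓; start t=322 < t=578? ✓ → yes.
N: end t=708 >= t=160? ✓; start t=437 < t=578? ✓ → yes.
Q: end t=713 >= t=160? ✓; start t=662 < t=578? ✗ → no.
R: end t=336 >= t=160? ✓; start t=144 < t=578? ✓ → yes.
S: end t=859 >= t=160? ✓; start t=545 < t=578? ✓ → yes.
U: end t=859 >= t=160? ✓; start t=752 < t=578? ✗ → no.
V: end t=320 >= t=160? ✓; start t=47 < t=578? ✓ → yes.
Z: end t=703 >= t=160? ✓; start t=449 < t=578? ✓ → yes.
Result: G, K, L, N, R, S, V, Z.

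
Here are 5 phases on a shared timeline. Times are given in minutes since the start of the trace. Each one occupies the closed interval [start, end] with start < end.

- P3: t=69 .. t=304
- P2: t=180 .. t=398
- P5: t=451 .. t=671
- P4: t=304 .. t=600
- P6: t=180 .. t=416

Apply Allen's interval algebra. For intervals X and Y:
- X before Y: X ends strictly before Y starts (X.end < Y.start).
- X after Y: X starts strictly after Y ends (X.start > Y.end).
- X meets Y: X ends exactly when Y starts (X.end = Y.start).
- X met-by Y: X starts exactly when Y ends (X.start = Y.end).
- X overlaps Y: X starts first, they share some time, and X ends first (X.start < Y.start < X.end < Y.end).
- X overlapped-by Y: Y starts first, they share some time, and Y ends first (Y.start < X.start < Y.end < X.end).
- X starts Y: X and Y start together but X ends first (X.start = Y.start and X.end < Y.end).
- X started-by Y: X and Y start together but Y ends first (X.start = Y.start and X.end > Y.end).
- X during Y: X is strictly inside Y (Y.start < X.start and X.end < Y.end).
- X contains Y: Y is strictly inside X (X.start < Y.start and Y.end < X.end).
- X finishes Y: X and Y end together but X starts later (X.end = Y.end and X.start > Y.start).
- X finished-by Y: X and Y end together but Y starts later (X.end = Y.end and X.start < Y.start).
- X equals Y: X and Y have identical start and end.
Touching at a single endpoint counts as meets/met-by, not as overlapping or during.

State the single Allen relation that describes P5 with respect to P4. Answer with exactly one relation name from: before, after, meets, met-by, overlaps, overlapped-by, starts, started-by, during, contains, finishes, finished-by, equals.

P5 = [t=451, t=671]; P4 = [t=304, t=600].
Compare endpoints: P5.start > P4.start, P5.start < P4.end, P5.end > P4.start, P5.end > P4.end.
That pattern is 'overlapped-by'.

overlapped-by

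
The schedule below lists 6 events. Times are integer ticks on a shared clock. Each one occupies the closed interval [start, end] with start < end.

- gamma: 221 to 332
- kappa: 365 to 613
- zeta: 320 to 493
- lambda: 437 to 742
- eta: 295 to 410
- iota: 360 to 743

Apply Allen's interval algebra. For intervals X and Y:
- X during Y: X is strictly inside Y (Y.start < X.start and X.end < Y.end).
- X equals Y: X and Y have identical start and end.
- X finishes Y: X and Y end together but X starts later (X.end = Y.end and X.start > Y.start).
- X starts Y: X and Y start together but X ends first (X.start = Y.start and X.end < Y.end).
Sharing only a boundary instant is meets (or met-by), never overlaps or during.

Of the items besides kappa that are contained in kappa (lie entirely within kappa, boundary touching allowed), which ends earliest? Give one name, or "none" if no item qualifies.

none

Target kappa = [365, 613].
eta [295, 410] → overlaps → excluded.
gamma [221, 332] → before → excluded.
iota [360, 743] → contains → excluded.
lambda [437, 742] → overlapped-by → excluded.
zeta [320, 493] → overlaps → excluded.
No candidates → none.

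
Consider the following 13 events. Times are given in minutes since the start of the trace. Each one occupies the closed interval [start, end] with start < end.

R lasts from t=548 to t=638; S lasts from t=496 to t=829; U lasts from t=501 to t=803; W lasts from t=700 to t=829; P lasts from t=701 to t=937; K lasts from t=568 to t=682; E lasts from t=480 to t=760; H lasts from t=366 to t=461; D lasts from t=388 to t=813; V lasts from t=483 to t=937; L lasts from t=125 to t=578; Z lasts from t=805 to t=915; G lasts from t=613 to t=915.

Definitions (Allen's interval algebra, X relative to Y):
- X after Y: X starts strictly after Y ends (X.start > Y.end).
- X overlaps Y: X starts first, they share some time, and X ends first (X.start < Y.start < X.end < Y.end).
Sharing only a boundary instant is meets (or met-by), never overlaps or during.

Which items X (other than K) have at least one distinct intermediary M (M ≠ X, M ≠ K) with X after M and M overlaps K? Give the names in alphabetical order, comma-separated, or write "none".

G, P, W, Z

Target K = [t=568, t=682].
Intermediaries M with M overlaps K: L, R.
Via L — items with X after L: G, P, W, Z.
Via R — items with X after R: P, W, Z.
Union: G, P, W, Z.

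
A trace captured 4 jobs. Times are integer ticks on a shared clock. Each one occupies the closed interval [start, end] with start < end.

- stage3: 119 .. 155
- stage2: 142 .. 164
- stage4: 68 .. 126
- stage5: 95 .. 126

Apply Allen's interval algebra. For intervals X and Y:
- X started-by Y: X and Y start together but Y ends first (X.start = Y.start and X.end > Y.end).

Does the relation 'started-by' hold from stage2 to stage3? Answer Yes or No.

No

stage2 = [142, 164], stage3 = [119, 155].
Actual relation of stage2 to stage3: overlapped-by.
Asked whether 'started-by' holds → No.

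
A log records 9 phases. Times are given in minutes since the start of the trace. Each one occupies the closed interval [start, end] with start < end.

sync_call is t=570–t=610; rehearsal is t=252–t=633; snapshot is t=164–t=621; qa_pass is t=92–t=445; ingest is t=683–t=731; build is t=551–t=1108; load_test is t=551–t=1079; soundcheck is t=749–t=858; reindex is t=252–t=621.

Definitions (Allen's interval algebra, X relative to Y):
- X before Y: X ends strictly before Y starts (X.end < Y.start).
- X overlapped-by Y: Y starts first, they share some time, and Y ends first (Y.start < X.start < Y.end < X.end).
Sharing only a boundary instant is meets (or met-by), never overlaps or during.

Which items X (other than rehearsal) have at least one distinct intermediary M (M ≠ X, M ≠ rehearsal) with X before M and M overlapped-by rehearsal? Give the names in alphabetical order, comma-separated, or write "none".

qa_pass

Target rehearsal = [t=252, t=633].
Intermediaries M with M overlapped-by rehearsal: build, load_test.
Via build — items with X before build: qa_pass.
Via load_test — items with X before load_test: qa_pass.
Union: qa_pass.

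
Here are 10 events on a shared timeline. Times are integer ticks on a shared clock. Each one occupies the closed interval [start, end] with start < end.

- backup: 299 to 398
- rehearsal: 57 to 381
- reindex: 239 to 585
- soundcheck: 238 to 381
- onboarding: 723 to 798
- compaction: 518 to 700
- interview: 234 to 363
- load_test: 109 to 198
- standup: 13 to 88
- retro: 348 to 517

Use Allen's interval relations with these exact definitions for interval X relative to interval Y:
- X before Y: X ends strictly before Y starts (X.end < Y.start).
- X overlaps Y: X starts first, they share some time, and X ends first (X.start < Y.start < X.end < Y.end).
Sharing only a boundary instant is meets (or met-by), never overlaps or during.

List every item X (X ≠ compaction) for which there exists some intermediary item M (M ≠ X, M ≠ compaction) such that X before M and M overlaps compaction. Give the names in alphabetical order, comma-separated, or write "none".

Target compaction = [518, 700].
Intermediaries M with M overlaps compaction: reindex.
Via reindex — items with X before reindex: load_test, standup.
Union: load_test, standup.

load_test, standup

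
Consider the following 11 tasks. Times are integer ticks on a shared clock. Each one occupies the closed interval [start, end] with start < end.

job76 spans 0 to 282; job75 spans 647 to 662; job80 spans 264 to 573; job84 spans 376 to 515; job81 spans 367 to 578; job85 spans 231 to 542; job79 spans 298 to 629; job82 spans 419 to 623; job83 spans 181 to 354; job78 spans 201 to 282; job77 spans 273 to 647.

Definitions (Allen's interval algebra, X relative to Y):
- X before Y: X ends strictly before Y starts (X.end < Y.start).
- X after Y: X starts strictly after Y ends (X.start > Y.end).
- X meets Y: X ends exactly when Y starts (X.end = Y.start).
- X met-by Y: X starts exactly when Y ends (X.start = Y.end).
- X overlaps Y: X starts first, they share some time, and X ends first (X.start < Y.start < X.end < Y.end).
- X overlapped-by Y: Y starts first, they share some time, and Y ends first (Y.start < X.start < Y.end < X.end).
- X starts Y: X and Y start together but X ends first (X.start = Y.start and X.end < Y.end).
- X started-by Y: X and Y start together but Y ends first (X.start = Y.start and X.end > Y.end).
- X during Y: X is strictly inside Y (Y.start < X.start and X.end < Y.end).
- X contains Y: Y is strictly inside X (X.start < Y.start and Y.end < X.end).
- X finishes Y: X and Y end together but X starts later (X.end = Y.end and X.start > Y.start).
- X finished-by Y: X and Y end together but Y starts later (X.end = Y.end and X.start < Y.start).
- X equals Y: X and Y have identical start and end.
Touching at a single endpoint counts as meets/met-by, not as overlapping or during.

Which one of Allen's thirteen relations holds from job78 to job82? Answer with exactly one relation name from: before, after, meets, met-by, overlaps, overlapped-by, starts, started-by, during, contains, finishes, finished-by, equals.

job78 = [201, 282]; job82 = [419, 623].
Compare endpoints: job78.start < job82.start, job78.start < job82.end, job78.end < job82.start, job78.end < job82.end.
That pattern is 'before'.

before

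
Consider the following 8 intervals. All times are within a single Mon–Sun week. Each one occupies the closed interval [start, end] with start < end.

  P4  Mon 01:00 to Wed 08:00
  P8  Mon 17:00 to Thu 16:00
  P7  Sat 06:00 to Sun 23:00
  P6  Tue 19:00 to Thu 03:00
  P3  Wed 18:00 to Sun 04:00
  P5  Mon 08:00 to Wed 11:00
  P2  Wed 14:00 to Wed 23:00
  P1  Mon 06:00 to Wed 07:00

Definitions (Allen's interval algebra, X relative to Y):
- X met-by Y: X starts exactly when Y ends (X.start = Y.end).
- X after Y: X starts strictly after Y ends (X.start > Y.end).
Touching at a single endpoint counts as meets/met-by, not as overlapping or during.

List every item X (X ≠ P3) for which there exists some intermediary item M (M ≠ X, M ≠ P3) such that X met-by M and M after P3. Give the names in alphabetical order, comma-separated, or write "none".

Target P3 = [Wed 18:00, Sun 04:00].
Intermediaries M with M after P3: none.
Union: none.

none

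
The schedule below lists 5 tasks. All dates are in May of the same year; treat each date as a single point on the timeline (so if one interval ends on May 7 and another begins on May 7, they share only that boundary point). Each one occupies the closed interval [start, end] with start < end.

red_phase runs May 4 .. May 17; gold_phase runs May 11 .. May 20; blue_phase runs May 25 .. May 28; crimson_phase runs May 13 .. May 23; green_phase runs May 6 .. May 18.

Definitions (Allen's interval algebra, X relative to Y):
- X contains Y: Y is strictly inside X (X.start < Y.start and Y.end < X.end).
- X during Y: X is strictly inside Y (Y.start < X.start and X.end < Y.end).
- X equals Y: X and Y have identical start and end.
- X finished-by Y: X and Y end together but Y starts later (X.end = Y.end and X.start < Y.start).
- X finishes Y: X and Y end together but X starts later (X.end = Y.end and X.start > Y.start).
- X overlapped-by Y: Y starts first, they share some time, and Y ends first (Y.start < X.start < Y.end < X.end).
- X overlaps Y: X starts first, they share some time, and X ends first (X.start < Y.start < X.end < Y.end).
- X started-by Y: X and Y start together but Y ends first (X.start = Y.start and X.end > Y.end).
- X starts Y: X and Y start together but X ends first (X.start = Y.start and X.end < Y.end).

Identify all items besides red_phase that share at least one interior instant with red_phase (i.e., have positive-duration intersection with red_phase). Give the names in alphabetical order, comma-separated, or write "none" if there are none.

crimson_phase, gold_phase, green_phase

Target red_phase = [May 4, May 17].
blue_phase [May 25, May 28] → after → no.
crimson_phase [May 13, May 23] → overlapped-by → yes.
gold_phase [May 11, May 20] → overlapped-by → yes.
green_phase [May 6, May 18] → overlapped-by → yes.
Result: crimson_phase, gold_phase, green_phase.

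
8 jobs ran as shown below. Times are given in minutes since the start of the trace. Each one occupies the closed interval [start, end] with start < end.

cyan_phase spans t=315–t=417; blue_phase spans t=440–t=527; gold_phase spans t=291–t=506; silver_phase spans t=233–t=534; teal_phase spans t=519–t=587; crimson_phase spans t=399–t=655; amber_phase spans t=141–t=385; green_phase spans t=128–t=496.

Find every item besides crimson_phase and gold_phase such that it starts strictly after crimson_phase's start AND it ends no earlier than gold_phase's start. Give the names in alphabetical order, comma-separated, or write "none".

blue_phase, teal_phase

Conditions: its start is strictly after crimson_phase's start (X.start > t=399) AND its end is no earlier than gold_phase's start (X.end >= t=291).
amber_phase: start t=141 > t=399? ✗; end t=385 >= t=291? ✓ → no.
blue_phase: start t=440 > t=399? ✓; end t=527 >= t=291? ✓ → yes.
cyan_phase: start t=315 > t=399? ✗; end t=417 >= t=291? ✓ → no.
green_phase: start t=128 > t=399? ✗; end t=496 >= t=291? ✓ → no.
silver_phase: start t=233 > t=399? ✗; end t=534 >= t=291? ✓ → no.
teal_phase: start t=519 > t=399? ✓; end t=587 >= t=291? ✓ → yes.
Result: blue_phase, teal_phase.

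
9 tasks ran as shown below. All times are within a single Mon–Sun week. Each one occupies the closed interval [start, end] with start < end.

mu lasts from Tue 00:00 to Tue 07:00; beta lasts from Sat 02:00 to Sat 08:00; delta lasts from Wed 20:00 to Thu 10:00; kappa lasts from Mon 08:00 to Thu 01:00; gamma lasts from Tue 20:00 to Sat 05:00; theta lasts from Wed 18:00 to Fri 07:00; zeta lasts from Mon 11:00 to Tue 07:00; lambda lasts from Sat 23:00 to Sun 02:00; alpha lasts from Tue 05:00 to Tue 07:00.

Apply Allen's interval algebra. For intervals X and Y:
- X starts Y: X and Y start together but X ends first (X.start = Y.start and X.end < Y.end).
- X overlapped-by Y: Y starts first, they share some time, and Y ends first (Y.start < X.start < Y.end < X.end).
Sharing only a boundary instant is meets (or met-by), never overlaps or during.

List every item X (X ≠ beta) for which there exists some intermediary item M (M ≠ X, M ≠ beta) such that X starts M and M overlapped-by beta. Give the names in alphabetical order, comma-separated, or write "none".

Target beta = [Sat 02:00, Sat 08:00].
Intermediaries M with M overlapped-by beta: none.
Union: none.

none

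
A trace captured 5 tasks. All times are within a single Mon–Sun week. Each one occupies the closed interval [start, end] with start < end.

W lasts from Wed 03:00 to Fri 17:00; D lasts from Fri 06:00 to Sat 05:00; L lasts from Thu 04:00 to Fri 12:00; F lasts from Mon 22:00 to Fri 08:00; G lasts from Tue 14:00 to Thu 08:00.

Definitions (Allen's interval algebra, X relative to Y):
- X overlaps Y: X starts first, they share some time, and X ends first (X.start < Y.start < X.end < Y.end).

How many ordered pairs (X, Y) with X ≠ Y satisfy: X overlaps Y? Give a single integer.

7

Checking all 20 ordered pairs for relation 'overlaps'; matching pairs in alphabetical order:
(F, D): F overlaps D ✓
(F, L): F overlaps L ✓
(F, W): F overlaps W ✓
(G, L): G overlaps L ✓
(G, W): G overlaps W ✓
(L, D): L overlaps D ✓
(W, D): W overlaps D ✓
Count: 7.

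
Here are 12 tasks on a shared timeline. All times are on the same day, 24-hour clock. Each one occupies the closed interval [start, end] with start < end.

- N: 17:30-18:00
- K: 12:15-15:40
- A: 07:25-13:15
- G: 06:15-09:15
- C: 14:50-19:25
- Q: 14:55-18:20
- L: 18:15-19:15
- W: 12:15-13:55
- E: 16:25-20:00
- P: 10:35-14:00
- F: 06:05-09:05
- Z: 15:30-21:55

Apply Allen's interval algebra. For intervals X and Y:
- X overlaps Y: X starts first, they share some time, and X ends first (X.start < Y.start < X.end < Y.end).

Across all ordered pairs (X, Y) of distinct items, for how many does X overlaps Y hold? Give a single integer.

Checking all 132 ordered pairs for relation 'overlaps'; matching pairs in alphabetical order:
(A, K): A overlaps K ✓
(A, P): A overlaps P ✓
(A, W): A overlaps W ✓
(C, E): C overlaps E ✓
(C, Z): C overlaps Z ✓
(F, A): F overlaps A ✓
(F, G): F overlaps G ✓
(G, A): G overlaps A ✓
(K, C): K overlaps C ✓
(K, Q): K overlaps Q ✓
(K, Z): K overlaps Z ✓
(P, K): P overlaps K ✓
(Q, E): Q overlaps E ✓
(Q, L): Q overlaps L ✓
(Q, Z): Q overlaps Z ✓
Count: 15.

15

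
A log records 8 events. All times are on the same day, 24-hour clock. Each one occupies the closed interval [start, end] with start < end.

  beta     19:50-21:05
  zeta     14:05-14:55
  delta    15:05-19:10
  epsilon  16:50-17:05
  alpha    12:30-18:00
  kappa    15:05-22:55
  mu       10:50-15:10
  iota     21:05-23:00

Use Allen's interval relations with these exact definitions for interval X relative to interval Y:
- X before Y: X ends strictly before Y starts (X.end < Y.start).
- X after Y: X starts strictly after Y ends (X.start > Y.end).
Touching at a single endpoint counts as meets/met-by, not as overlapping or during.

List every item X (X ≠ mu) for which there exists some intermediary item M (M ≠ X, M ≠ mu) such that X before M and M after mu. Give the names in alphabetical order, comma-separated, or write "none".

alpha, delta, epsilon, zeta

Target mu = [10:50, 15:10].
Intermediaries M with M after mu: beta, epsilon, iota.
Via beta — items with X before beta: alpha, delta, epsilon, zeta.
Via epsilon — items with X before epsilon: zeta.
Via iota — items with X before iota: alpha, delta, epsilon, zeta.
Union: alpha, delta, epsilon, zeta.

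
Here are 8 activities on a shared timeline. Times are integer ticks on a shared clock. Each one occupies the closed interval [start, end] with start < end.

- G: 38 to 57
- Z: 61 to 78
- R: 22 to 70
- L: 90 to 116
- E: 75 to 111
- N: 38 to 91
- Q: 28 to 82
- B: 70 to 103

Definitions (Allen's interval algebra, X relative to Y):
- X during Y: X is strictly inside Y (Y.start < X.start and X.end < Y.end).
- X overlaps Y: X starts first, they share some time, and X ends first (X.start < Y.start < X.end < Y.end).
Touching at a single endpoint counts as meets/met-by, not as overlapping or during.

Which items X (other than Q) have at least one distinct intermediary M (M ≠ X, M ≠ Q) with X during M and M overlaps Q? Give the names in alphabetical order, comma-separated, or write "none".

G

Target Q = [28, 82].
Intermediaries M with M overlaps Q: R.
Via R — items with X during R: G.
Union: G.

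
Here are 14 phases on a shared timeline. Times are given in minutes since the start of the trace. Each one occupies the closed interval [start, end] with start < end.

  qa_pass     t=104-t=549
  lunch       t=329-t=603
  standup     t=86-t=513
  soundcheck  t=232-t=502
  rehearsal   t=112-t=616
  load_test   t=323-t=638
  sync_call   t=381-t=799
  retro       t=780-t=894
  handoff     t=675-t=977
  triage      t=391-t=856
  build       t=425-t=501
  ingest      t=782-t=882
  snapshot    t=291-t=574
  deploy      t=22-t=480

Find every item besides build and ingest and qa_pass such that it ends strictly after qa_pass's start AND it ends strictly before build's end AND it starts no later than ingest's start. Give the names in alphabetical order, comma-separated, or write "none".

deploy

Conditions: its end is strictly after qa_pass's start (X.end > t=104) AND its end is strictly before build's end (X.end < t=501) AND its start is no later than ingest's start (X.start <= t=782).
deploy: end t=480 > t=104? ✓; end t=480 < t=501? ✓; start t=22 <= t=782? ✓ → yes.
handoff: end t=977 > t=104? ✓; end t=977 < t=501? ✗; start t=675 <= t=782? ✓ → no.
load_test: end t=638 > t=104? ✓; end t=638 < t=501? ✗; start t=323 <= t=782? ✓ → no.
lunch: end t=603 > t=104? ✓; end t=603 < t=501? ✗; start t=329 <= t=782? ✓ → no.
rehearsal: end t=616 > t=104? ✓; end t=616 < t=501? ✗; start t=112 <= t=782? ✓ → no.
retro: end t=894 > t=104? ✓; end t=894 < t=501? ✗; start t=780 <= t=782? ✓ → no.
snapshot: end t=574 > t=104? ✓; end t=574 < t=501? ✗; start t=291 <= t=782? ✓ → no.
soundcheck: end t=502 > t=104? ✓; end t=502 < t=501? ✗; start t=232 <= t=782? ✓ → no.
standup: end t=513 > t=104? ✓; end t=513 < t=501? ✗; start t=86 <= t=782? ✓ → no.
sync_call: end t=799 > t=104? ✓; end t=799 < t=501? ✗; start t=381 <= t=782? ✓ → no.
triage: end t=856 > t=104? ✓; end t=856 < t=501? ✗; start t=391 <= t=782? ✓ → no.
Result: deploy.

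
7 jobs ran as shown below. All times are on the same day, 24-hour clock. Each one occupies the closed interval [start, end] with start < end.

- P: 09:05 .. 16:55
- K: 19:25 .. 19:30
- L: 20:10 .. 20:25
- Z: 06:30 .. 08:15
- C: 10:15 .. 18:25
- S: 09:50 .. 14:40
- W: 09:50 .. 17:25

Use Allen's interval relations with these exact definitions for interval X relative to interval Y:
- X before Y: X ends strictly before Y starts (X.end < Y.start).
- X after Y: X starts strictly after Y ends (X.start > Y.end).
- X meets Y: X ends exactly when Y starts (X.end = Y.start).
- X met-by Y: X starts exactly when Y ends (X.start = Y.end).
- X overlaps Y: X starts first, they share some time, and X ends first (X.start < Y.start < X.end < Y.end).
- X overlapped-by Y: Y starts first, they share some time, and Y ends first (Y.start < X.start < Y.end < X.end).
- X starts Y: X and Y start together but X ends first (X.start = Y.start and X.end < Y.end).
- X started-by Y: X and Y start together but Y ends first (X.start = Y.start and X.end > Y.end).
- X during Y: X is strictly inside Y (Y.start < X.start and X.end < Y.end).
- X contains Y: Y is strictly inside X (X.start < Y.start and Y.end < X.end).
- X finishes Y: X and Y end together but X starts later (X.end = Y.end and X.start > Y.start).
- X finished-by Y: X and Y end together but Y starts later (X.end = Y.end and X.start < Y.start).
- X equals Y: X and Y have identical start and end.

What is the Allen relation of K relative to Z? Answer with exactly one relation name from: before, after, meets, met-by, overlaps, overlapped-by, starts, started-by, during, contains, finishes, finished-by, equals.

K = [19:25, 19:30]; Z = [06:30, 08:15].
Compare endpoints: K.start > Z.start, K.start > Z.end, K.end > Z.start, K.end > Z.end.
That pattern is 'after'.

after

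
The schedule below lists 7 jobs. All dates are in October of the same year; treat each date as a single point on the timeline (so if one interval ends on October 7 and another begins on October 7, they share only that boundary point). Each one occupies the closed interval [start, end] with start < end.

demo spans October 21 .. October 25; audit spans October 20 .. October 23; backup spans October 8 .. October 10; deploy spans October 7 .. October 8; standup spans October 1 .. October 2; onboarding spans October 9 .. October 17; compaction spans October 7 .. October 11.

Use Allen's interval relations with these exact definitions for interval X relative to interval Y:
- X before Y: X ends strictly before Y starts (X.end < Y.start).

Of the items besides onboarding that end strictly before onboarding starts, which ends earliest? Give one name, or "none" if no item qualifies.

standup

Target onboarding = [October 9, October 17].
audit [October 20, October 23] → after → excluded.
backup [October 8, October 10] → overlaps → excluded.
compaction [October 7, October 11] → overlaps → excluded.
demo [October 21, October 25] → after → excluded.
deploy [October 7, October 8] → before → candidate.
standup [October 1, October 2] → before → candidate.
Among candidates, earliest end is October 2 → standup.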